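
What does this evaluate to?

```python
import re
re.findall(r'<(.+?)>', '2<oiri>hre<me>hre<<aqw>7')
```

['oiri', 'me', '<aqw']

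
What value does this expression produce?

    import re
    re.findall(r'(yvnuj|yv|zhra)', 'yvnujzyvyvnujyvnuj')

Branches in `(...|...)` are attempted left-to-right; the first branch that allows the whole pattern to succeed is taken.
Scanning left to right: at [0:5] match 'yvnuj', group 1 = 'yvnuj'; at [6:8] match 'yv', group 1 = 'yv'; at [8:13] match 'yvnuj', group 1 = 'yvnuj'; at [13:18] match 'yvnuj', group 1 = 'yvnuj'.
With a single group, `findall` returns only what that group captured — 4 items.

['yvnuj', 'yv', 'yvnuj', 'yvnuj']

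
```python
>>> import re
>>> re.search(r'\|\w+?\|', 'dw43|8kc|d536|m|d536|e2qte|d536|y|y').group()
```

`search` walks the string left to right and returns the first match it finds.
The match spans [4:9] → '|8kc|'.

'|8kc|'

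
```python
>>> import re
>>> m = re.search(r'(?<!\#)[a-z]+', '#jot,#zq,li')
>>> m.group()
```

Because the assertion is negative and zero-width, positions next to the forbidden text are skipped.
The match spans [2:4] → 'ot'.

'ot'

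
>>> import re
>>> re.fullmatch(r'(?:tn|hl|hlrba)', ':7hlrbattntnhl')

None

`re.fullmatch` requires the pattern to consume the entire string.
Here there's no way to consume every character, so the call returns None.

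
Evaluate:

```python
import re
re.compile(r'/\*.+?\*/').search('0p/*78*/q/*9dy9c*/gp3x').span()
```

`search` walks the string left to right and returns the first match it finds.
The match spans [2:8] → '/*78*/'.

(2, 8)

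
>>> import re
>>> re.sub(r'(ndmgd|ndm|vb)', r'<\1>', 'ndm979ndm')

'<ndm>979<ndm>'

Matches: at [0:3] → 'ndm'; at [6:9] → 'ndm'.
Each match is replaced using the text its own group 1 captured.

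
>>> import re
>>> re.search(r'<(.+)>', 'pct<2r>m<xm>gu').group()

The match spans [3:12] → '<2r>m<xm>'.

'<2r>m<xm>'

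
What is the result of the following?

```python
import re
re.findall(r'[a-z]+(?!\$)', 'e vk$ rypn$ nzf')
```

`(?!…)`/`(?<!…)` only lets a position through if the neighbouring text does NOT match; no characters are consumed.
No capturing groups, so `findall` returns the 4 full match strings.

['e', 'v', 'ryp', 'nzf']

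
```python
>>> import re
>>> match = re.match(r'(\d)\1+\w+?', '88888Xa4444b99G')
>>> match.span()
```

(0, 6)

A backreference is literal: `\1` must see the identical characters the first group matched.
With `match`, the pattern is implicitly anchored at the beginning.
The match spans [0:6] → '88888X'.
Captured: group 1 = '8'.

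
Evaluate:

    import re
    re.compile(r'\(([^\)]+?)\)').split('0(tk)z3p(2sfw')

`re.split` interleaves the captured-group text with the surrounding fragments.

['0', 'tk', 'z3p(2sfw']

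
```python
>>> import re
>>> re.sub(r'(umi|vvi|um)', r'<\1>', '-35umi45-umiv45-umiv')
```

'-35<umi>45-<umi>v45-<umi>v'

Alternation tries branches left to right and keeps the first one that lets the overall match succeed at that position.
Matches: at [3:6] → 'umi'; at [9:12] → 'umi'; at [16:19] → 'umi'.
Each match is replaced using the text its own group 1 captured.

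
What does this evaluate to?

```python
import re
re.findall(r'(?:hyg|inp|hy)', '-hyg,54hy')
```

Alternation tries branches left to right and keeps the first one that lets the overall match succeed at that position.
With no groups in the pattern, `findall` gives back each whole match — 2 here.

['hyg', 'hy']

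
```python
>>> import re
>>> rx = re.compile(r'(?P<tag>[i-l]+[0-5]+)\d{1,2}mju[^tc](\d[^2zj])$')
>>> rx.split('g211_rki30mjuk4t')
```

['g211_r', 'ki3', '4t', '']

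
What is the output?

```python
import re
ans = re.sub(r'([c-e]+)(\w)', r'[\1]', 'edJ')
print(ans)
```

Pattern: one or more of a character in [c-e] (captured); then a word character (captured).
`\1` in the replacement pulls in group 1's text for each match.

[ed]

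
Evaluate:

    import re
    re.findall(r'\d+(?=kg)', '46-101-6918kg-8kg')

['6918', '8']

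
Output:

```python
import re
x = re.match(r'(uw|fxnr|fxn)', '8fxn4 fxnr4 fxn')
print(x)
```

None

`re.match` won't scan ahead — the pattern has to work from the very first character.
Here the string doesn't start with a match, so the call returns None.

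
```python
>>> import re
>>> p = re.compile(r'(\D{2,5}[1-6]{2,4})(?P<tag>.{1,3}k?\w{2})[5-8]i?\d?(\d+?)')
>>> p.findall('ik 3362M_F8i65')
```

[('ik 3362', 'M_F8i', '5')]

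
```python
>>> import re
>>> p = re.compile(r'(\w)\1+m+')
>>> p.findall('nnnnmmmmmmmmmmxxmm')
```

A backreference is literal: `\1` must see the identical characters the first group matched.
Scanning left to right: at [0:14] match 'nnnnmmmmmmmmmm', group 1 = 'n'; at [14:18] match 'xxmm', group 1 = 'x'.
With a single group, `findall` returns only what that group captured — 2 items.

['n', 'x']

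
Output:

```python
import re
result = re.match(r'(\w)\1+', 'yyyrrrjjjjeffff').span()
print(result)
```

(0, 3)

The backreference `\1` re-matches whatever the first group consumed, character for character.
With `match`, the pattern is implicitly anchored at the beginning.
The match spans [0:3] → 'yyy'.
Captured: group 1 = 'y'.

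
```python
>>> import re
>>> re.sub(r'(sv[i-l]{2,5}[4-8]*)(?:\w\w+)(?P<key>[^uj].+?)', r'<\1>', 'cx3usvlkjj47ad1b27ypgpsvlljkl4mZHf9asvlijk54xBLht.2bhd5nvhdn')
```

This matches the literal 'sv', then 2 to 5 of a character in [i-l], then zero or more of a character in [4-8] (captured); then a word character, then one or more of a word character (non-capturing group); then any character except [uj], then one or more of any character (lazy) (captured as 'key').
Lazy quantifiers expand one character at a time until the remainder of the pattern can match.
Matches: at [4:51] → 'svlkjj47ad1b27ypgpsvlljkl4mZHf9asvlijk54xBLht.2'.
`\1` in the replacement pulls in group 1's text for each match.

'cx3u<svlkjj47>bhd5nvhdn'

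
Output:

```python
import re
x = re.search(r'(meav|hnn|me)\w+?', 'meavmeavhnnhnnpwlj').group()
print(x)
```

`|` is ordered: at each position the engine commits to the first alternative that works.
The match spans [0:5] → 'meavm'.

meavm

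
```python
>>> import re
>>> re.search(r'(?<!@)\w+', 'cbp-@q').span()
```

(0, 3)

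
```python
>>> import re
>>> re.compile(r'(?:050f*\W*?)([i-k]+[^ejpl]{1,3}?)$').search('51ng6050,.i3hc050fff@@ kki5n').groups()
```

('kki5n',)

The match spans [14:28] → '050fff@@ kki5n'.
Captured: group 1 = 'kki5n'.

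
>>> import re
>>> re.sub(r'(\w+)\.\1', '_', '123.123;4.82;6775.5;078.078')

'_;4.82;677_;_'

`\1` is not a pattern — it's the concrete string captured by group 1, re-applied verbatim.
Matches: at [0:7] → '123.123'; at [16:19] → '5.5'; at [20:27] → '078.078'.
Each match is replaced by '_'.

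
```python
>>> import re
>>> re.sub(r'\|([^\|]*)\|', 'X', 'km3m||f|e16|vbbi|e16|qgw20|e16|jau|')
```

Matches: at [4:6] → '||'; at [7:12] → '|e16|'; at [16:21] → '|e16|'; at [26:31] → '|e16|'.
`sub` substitutes 'X' at each match site.

'km3mXfXvbbiXqgw20Xjau|'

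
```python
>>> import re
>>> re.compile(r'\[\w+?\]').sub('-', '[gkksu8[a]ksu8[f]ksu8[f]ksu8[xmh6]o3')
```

'[gkksu8-ksu8-ksu8-ksu8-o3'

Matches: at [7:10] → '[a]'; at [14:17] → '[f]'; at [21:24] → '[f]'; at [28:34] → '[xmh6]'.
`sub` substitutes '-' at each match site.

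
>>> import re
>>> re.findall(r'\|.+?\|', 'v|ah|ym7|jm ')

['|ah|']

Walking the string: at [1:5] → '|ah|'.
With no groups in the pattern, `findall` gives back each whole match — 1 here.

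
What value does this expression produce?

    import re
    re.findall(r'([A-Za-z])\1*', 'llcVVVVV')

['l', 'c', 'V']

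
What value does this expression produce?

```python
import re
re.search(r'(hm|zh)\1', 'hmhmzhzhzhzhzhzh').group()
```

After group 1 captures some text, `\1` only succeeds where that same text appears again.
`re.search` scans for the first position where the pattern succeeds.
The match spans [0:4] → 'hmhm'.
Captured: group 1 = 'hm'.

'hmhm'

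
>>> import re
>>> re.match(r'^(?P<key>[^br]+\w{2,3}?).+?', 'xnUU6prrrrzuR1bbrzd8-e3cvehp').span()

`re.match` only tries the pattern at the start of the string.
The match spans [0:9] → 'xnUU6prrr'.

(0, 9)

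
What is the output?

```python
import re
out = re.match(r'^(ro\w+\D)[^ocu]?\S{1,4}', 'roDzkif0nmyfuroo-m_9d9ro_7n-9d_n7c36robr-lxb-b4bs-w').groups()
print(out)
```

The pattern matches anchored at the start of the string; then the literal 'ro', then one or more of a word character, then a non-digit (captured); then optionally any character except [ocu], then 1 to 4 of a non-whitespace character.
`re.match` won't scan ahead — the pattern has to work from the very first character.
The match spans [0:22] → 'roDzkif0nmyfuroo-m_9d9'.
Captured: group 1 = 'roDzkif0nmyfuroo-'.

('roDzkif0nmyfuroo-',)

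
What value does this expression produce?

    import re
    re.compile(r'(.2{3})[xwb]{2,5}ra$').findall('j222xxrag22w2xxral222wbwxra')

One capturing group, so `findall` returns just the captured substring from the one match — 1 in all.

['l222']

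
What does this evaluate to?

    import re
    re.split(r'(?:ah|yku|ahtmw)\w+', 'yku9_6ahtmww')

['', '']

Splitting on the pattern gives 2 pieces.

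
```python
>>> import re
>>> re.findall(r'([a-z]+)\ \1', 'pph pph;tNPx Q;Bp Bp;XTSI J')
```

['pph']

A backreference is literal: `\1` must see the identical characters the first group matched.
`findall` collects group 1 from the one match (1 total).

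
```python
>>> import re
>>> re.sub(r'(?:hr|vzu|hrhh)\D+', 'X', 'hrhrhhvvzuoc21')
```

'X21'

Each match is replaced by 'X'.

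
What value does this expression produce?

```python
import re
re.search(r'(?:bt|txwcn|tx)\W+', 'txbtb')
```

None

Here no position works, so the call returns None.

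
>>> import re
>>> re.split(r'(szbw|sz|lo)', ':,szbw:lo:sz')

Alternation tries branches left to right and keeps the first one that lets the overall match succeed at that position.
`re.split` interleaves the captured-group text with the surrounding fragments.

[':,', 'szbw', ':', 'lo', ':', 'sz', '']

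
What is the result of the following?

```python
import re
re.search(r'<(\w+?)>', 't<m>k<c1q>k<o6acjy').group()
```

'<m>'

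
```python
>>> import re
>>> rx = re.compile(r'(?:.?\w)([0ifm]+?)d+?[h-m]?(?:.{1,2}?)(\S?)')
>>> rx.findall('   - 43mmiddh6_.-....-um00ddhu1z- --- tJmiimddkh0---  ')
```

Pattern: optionally any character, then a word character (non-capturing group); then one or more of one of [0ifm] (lazy) (captured); then one or more of the literal 'd' (lazy), then optionally a character in [h-m]; then 1 to 2 of any character (lazy) (non-capturing group); then optionally a non-whitespace character (captured).
A non-greedy quantifier consumes as few characters as it can — just enough that the remainder of the pattern still matches from where it stops; whatever follows it matches normally.
Scanning left to right: at [5:13] match '43mmiddh', groups = ('mmi', 'h'); at [21:29] match '-um00ddh', groups = ('m00', 'h'); at [38:47] match 'tJmiimddk', groups = ('miim', 'k').
With 2 capturing groups, `findall` returns a 2-tuple per match.

[('mmi', 'h'), ('m00', 'h'), ('miim', 'k')]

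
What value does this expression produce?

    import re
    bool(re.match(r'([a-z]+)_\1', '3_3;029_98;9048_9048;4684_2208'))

False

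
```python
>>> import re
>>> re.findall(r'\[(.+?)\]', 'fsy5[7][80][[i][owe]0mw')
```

Lazy quantifiers expand one character at a time until the remainder of the pattern can match.
Scanning left to right: at [4:7] match '[7]', group 1 = '7'; at [7:11] match '[80]', group 1 = '80'; at [11:15] match '[[i]', group 1 = '[i'; at [15:20] match '[owe]', group 1 = 'owe'.
Because there's exactly one group, `findall` drops the full match and keeps group 1 from each hit.

['7', '80', '[i', 'owe']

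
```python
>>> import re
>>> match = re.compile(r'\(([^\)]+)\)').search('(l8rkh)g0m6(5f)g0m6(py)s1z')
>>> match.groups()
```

('l8rkh',)

The match spans [0:7] → '(l8rkh)'.
Captured: group 1 = 'l8rkh'.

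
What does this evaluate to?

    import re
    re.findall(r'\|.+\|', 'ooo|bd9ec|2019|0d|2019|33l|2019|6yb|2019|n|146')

With no groups in the pattern, `findall` gives back each whole match — 1 here.

['|bd9ec|2019|0d|2019|33l|2019|6yb|2019|n|']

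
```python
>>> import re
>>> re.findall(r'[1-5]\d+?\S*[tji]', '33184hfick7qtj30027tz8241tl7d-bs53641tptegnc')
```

['33184hfick7qtj30027tz8241tl7d-bs53641tpt']

`findall` yields the raw match text (1 of them) because the pattern has no groups.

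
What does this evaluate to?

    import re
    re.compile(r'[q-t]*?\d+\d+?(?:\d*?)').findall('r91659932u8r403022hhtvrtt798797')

['r91659932', 'r403022', 'rtt798797']

The pattern matches zero or more of a character in [q-t] (lazy), then one or more of a digit, then one or more of a digit (lazy); then zero or more of a digit (lazy) (non-capturing group).
With no groups in the pattern, `findall` gives back each whole match — 3 here.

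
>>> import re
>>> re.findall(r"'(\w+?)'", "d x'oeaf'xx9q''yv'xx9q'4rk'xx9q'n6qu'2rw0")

['oeaf', 'yv', '4rk', 'n6qu']

Scanning left to right: at [3:9] match "'oeaf'", group 1 = 'oeaf'; at [14:18] match "'yv'", group 1 = 'yv'; at [22:27] match "'4rk'", group 1 = '4rk'; at [31:37] match "'n6qu'", group 1 = 'n6qu'.
With a single group, `findall` returns only what that group captured — 4 items.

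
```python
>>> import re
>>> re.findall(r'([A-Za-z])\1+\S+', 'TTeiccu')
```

`\1` has to match the exact text group 1 already captured.
Scanning left to right: at [0:7] match 'TTeiccu', group 1 = 'T'.
One capturing group, so `findall` returns just the captured substring from the one match — 1 in all.

['T']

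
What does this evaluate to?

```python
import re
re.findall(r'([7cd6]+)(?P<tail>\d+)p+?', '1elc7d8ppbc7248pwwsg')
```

[('c7d', '8'), ('c7', '248')]

This matches one or more of one of [7cd6] (captured); then one or more of a digit (captured as 'tail'); then one or more of a literal 'p' (lazy).
Matches: at [3:8] match 'c7d8p', groups = ('c7d', '8'); at [10:16] match 'c7248p', groups = ('c7', '248').
Multiple groups make `findall` return tuples — one 2-tuple for each match.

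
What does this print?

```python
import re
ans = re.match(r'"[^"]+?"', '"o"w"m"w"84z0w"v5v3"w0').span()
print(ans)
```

`match` is anchored at position 0; if the pattern doesn't fit there, it returns None.
The match spans [0:3] → '"o"'.

(0, 3)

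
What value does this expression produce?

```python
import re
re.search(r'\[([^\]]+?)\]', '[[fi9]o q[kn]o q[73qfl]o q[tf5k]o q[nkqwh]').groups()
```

The match spans [0:6] → '[[fi9]'.
Captured: group 1 = '[fi9'.

('[fi9',)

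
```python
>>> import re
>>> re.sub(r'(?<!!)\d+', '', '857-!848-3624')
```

'-!8-'

`(?!…)`/`(?<!…)` only lets a position through if the neighbouring text does NOT match; no characters are consumed.
Matches: at [0:3] → '857'; at [6:8] → '48'; at [9:13] → '3624'.
Every occurrence is swapped for ''.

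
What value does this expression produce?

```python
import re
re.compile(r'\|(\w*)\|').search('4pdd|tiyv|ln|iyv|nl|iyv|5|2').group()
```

Unlike `match`, `search` isn't anchored — it looks for the pattern anywhere in the string.
The match spans [4:10] → '|tiyv|'.
Captured: group 1 = 'tiyv'.

'|tiyv|'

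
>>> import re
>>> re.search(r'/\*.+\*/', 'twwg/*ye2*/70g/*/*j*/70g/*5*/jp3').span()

(4, 29)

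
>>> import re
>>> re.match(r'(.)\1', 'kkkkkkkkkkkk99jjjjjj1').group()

'kk'

`\1` is not a pattern — it's the concrete string captured by group 1, re-applied verbatim.
`re.match` won't scan ahead — the pattern has to work from the very first character.
The match spans [0:2] → 'kk'.
Captured: group 1 = 'k'.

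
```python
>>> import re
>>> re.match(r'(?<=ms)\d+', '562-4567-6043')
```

Lookahead/lookbehind check context without consuming it, so the matched span excludes the asserted characters.
`re.match` only tries the pattern at the start of the string.
Here the pattern fails at index 0, so the call returns None.

None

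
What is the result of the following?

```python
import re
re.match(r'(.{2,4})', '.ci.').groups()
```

('.ci.',)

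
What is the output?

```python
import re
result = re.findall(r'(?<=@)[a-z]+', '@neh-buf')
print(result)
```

['neh']

Because the assertion is zero-width, the text it checks is not consumed and won't appear in the result.
Walking the string: at [1:4] → 'neh'.
Since nothing is captured, `findall` lists the 1 matched substring directly.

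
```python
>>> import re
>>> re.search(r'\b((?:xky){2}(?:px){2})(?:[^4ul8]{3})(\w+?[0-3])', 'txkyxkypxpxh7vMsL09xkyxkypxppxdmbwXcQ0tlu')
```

This matches a word boundary (`\b`, zero-width); then the literal 'xky' repeated 2 times, then the literal 'px' repeated 2 times (captured); then exactly 3 of any character except [4ul8] (non-capturing group); then one or more of a word character (lazy), then a character in [0-3] (captured).
`re.search` scans for the first position where the pattern succeeds.
Here nothing in the string fits, so the call returns None.

None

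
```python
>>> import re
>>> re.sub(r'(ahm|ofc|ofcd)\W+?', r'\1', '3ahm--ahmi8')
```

'3ahm-ahmi8'

Matches: at [1:5] → 'ahm-'.
Each match is replaced using the text its own group 1 captured.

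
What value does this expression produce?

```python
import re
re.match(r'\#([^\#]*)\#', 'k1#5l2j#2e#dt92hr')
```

None

With `match`, the pattern is implicitly anchored at the beginning.
Here position 0 doesn't satisfy it, so the call returns None.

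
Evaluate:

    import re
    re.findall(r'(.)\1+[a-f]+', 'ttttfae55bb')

['t', '5']

A backreference is literal: `\1` must see the identical characters the first group matched.
Scanning left to right: at [0:7] match 'ttttfae', group 1 = 't'; at [7:11] match '55bb', group 1 = '5'.
One capturing group, so `findall` returns just the captured substring from each match — 2 in all.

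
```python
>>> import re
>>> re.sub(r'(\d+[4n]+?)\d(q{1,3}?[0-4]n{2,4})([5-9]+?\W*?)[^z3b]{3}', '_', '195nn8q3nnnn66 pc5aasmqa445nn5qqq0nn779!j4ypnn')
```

Lazy quantifiers expand one character at a time until the remainder of the pattern can match.
`sub` substitutes '_' at each match site.

'_c5aasmqa_j4ypnn'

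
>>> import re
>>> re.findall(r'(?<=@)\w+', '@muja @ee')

Because the assertion is zero-width, the text it checks is not consumed and won't appear in the result.
Walking the string: at [1:5] → 'muja'; at [7:9] → 'ee'.
With no groups in the pattern, `findall` gives back each whole match — 2 here.

['muja', 'ee']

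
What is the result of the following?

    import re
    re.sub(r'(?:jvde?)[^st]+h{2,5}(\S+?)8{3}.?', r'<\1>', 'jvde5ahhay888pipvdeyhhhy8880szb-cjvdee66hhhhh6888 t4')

'<y>szb-c<6>t4'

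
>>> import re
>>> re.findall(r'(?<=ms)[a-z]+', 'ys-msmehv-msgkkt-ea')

Lookahead/lookbehind check context without consuming it, so the matched span excludes the asserted characters.
Matches: at [5:9] → 'mehv'; at [12:16] → 'gkkt'.
`findall` yields the raw match text (2 of them) because the pattern has no groups.

['mehv', 'gkkt']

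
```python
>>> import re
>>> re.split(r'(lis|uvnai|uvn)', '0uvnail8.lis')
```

Branches in `(...|...)` are attempted left-to-right; the first branch that allows the whole pattern to succeed is taken.
Matches to split on: at [1:6] → 'uvnai'; at [9:12] → 'lis'.
With a capturing group present, the delimiter's captured portion is kept in the result list.

['0', 'uvnai', 'l8.', 'lis', '']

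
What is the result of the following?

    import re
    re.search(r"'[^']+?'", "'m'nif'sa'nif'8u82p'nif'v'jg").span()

`re.search` tries every starting position until one works.
The match spans [0:3] → "'m'".

(0, 3)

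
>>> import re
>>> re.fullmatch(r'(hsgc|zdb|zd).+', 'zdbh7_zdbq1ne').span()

(0, 13)

`fullmatch` succeeds only if the pattern covers the string from start to end.
The match spans [0:13] → 'zdbh7_zdbq1ne'.
Captured: group 1 = 'zdb'.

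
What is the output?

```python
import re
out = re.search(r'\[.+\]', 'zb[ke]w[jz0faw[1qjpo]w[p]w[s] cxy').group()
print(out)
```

`search` walks the string left to right and returns the first match it finds.
The match spans [2:29] → '[ke]w[jz0faw[1qjpo]w[p]w[s]'.

[ke]w[jz0faw[1qjpo]w[p]w[s]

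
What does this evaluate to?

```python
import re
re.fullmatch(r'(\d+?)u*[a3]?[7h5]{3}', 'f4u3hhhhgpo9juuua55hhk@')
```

None

For `fullmatch`, every character of the input must be accounted for by the pattern.
Here the pattern can't cover the whole string, so the call returns None.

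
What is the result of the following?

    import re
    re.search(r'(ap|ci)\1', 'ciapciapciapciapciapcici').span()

`\1` is not a pattern — it's the concrete string captured by group 1, re-applied verbatim.
`re.search` tries every starting position until one works.
The match spans [20:24] → 'cici'.
Captured: group 1 = 'ci'.

(20, 24)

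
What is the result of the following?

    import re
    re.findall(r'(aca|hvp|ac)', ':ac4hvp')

['ac', 'hvp']

Because there's exactly one group, `findall` drops the full match and keeps group 1 from each hit.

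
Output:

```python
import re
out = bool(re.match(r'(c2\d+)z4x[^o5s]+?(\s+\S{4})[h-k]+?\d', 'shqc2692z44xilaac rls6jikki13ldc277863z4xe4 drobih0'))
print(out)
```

False

`match` is anchored at position 0; if the pattern doesn't fit there, it returns None.
Here the pattern fails at index 0, so the call returns None, and `bool(None)` is False.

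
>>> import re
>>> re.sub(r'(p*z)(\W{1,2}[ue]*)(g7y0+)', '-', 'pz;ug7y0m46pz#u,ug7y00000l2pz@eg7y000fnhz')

The pattern matches zero or more of the literal 'p', then the literal 'z' (captured); then 1 to 2 of a non-word character, then zero or more of one of [ue] (captured); then the literal 'g7y', then one or more of a literal '0' (captured).
Each match is replaced by '-'.

'-m46pz#u,ug7y00000l2-fnhz'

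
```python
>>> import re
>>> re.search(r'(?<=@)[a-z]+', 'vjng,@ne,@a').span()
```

Because the assertion is zero-width, the text it checks is not consumed and won't appear in the result.
`search` walks the string left to right and returns the first match it finds.
The match spans [6:8] → 'ne'.

(6, 8)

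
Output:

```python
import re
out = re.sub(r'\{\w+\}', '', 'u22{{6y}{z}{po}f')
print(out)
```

u22{f

Matches: at [4:8] → '{6y}'; at [8:11] → '{z}'; at [11:15] → '{po}'.
`sub` substitutes '' at each match site.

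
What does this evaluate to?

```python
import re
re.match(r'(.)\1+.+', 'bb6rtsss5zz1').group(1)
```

'b'

The match spans [0:12] → 'bb6rtsss5zz1'.
Captured: group 1 = 'b'.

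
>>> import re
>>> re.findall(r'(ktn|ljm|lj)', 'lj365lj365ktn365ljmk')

['lj', 'lj', 'ktn', 'ljm']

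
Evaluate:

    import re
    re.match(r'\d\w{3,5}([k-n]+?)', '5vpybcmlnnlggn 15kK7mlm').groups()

('m',)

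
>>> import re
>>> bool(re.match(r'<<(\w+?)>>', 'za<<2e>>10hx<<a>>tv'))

`re.match` only tries the pattern at the start of the string.
Here the pattern fails at index 0, so the call returns None, and `bool(None)` is False.

False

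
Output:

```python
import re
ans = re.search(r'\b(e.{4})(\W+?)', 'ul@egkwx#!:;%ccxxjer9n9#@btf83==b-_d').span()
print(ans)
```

(3, 9)

The pattern matches a word boundary (`\b`, zero-width); then a literal 'e', then exactly 4 of any character (captured); then one or more of a non-word character (lazy) (captured).
Unlike `match`, `search` isn't anchored — it looks for the pattern anywhere in the string.
The match spans [3:9] → 'egkwx#'.
Captured: group 1 = 'egkwx', group 2 = '#'.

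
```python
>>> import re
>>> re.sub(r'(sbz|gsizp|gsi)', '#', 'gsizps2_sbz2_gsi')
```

'#s2_#2_#'

Branches in `(...|...)` are attempted left-to-right; the first branch that allows the whole pattern to succeed is taken.
Matches: at [0:5] → 'gsizp'; at [8:11] → 'sbz'; at [13:16] → 'gsi'.
Each match is replaced by '#'.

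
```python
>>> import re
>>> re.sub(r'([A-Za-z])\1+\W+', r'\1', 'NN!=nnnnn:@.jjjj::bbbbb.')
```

'Nnjb'

`\1` is not a pattern — it's the concrete string captured by group 1, re-applied verbatim.
Matches: at [0:4] → 'NN!='; at [4:12] → 'nnnnn:@.'; at [12:18] → 'jjjj::'; at [18:24] → 'bbbbb.'.
The replacement refers to a captured group, so each match is rewritten using its own captured text.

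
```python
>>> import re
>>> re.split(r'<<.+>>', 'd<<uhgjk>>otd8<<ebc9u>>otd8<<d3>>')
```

['d', '']

Splitting on the pattern gives 2 pieces.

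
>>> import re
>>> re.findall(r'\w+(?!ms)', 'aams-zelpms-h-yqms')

['aams', 'zelpms', 'h', 'yqms']

The negative lookaround is zero-width — it rules out positions where the adjacent text would match, without consuming anything.
Walking the string: at [0:4] → 'aams'; at [5:11] → 'zelpms'; at [12:13] → 'h'; at [14:18] → 'yqms'.
Since nothing is captured, `findall` lists the 4 matched substrings directly.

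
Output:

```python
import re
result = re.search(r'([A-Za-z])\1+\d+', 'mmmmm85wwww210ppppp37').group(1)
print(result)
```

m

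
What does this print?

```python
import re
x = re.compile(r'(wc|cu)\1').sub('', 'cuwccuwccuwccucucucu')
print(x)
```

A backreference is literal: `\1` must see the identical characters the first group matched.
Each match is replaced by ''.

cuwccuwccuwc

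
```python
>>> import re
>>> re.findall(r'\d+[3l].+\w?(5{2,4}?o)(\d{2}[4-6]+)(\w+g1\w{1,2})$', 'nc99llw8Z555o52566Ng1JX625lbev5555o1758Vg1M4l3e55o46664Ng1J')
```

[('55o', '46664', 'Ng1J')]

The pattern matches one or more of a digit, then one of [3l], then one or more of any character; then optionally a word character; then 2 to 4 of the literal '5' (lazy), then a literal 'o' (captured); then exactly 2 of a digit, then one or more of a character in [4-6] (captured); then one or more of a word character, then the literal 'g1', then 1 to 2 of a word character (captured); then anchored at the end.
Walking the string: at [2:59] match '99llw8Z555o52566Ng1JX625lbev5555o1758Vg1M4l3e55o46664Ng1J', groups = ('55o', '46664', 'Ng1J').
`findall` packs the 3 group values into a tuple for every match.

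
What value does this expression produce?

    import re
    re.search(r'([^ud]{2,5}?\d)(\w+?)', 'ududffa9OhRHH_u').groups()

The pattern matches 2 to 5 of any character except [ud] (lazy), then a digit (captured); then one or more of a word character (lazy) (captured).
`re.search` scans for the first position where the pattern succeeds.
The match spans [4:9] → 'ffa9O'.
Captured: group 1 = 'ffa9', group 2 = 'O'.

('ffa9', 'O')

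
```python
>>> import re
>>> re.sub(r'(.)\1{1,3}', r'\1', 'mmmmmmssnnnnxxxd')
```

'mmsnxd'

`\1` has to match the exact text group 1 already captured.
Matches: at [0:4] → 'mmmm'; at [4:6] → 'mm'; at [6:8] → 'ss'; at [8:12] → 'nnnn'; at [12:15] → 'xxx'.
`\1` in the replacement pulls in group 1's text for each match.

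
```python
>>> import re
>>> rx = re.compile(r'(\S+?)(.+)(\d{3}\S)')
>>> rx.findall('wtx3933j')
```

Pattern: one or more of a non-whitespace character (lazy) (captured); then one or more of any character (captured); then exactly 3 of a digit, then a non-whitespace character (captured).
Walking the string: at [0:8] match 'wtx3933j', groups = ('w', 'tx3', '933j').
`findall` packs the 3 group values into a tuple for every match.

[('w', 'tx3', '933j')]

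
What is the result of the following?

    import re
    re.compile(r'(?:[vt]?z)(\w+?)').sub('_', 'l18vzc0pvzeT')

'l18_0p_T'

This matches optionally one of [vt], then a literal 'z' (non-capturing group); then one or more of a word character (lazy) (captured).
Because the quantifier is non-greedy, it stops expanding at the earliest point where the rest of the pattern can succeed.
Matches: at [3:6] → 'vzc'; at [8:11] → 'vze'.
Each match is replaced by '_'.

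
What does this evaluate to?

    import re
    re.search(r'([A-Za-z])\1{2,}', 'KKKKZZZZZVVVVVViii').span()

After group 1 captures some text, `\1` only succeeds where that same text appears again.
`re.search` scans for the first position where the pattern succeeds.
The match spans [0:4] → 'KKKK'.
Captured: group 1 = 'K'.

(0, 4)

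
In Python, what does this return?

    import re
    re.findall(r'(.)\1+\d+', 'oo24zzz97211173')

['o', 'z']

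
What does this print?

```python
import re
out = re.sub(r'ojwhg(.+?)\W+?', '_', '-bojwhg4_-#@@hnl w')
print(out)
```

-b_#@@hnl w

The pattern matches the literal 'oj', then the literal 'whg'; then one or more of any character (lazy) (captured); then one or more of a non-word character (lazy).
Because the quantifier is non-greedy, it stops expanding at the earliest point where the rest of the pattern can succeed.
Matches: at [2:10] → 'ojwhg4_-'.
Every occurrence is swapped for '_'.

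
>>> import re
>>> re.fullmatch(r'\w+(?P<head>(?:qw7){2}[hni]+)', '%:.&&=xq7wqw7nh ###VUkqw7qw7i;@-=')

This matches one or more of a word character; then the literal 'qw7' repeated 2 times, then one or more of one of [hni] (captured as 'head').
`re.fullmatch` requires the pattern to consume the entire string.
Here the string isn't matched end-to-end, so the call returns None.

None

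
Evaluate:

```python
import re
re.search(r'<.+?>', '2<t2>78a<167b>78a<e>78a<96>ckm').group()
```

'<t2>'

Lazy quantifiers expand one character at a time until the remainder of the pattern can match.
Unlike `match`, `search` isn't anchored — it looks for the pattern anywhere in the string.
The match spans [1:5] → '<t2>'.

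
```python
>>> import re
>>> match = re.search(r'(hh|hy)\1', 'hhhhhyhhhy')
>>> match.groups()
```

`\1` is not a pattern — it's the concrete string captured by group 1, re-applied verbatim.
Unlike `match`, `search` isn't anchored — it looks for the pattern anywhere in the string.
The match spans [0:4] → 'hhhh'.
Captured: group 1 = 'hh'.

('hh',)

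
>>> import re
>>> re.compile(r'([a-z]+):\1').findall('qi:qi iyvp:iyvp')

['qi', 'iyvp']

A backreference is literal: `\1` must see the identical characters the first group matched.
Because there's exactly one group, `findall` drops the full match and keeps group 1 from each hit.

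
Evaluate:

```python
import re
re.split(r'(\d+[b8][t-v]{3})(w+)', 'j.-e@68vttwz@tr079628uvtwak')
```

['j.-e@', '68vtt', 'w', 'z@tr', '079628uvt', 'w', 'ak']

Because the pattern has a capturing group, `split` also inserts each captured text between the pieces.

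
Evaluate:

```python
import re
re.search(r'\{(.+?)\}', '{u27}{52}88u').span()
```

(0, 5)

Lazy quantifiers expand one character at a time until the remainder of the pattern can match.
Unlike `match`, `search` isn't anchored — it looks for the pattern anywhere in the string.
The match spans [0:5] → '{u27}'.
Captured: group 1 = 'u27'.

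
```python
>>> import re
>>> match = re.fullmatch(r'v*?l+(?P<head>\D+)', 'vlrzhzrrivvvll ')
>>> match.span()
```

(0, 15)

The pattern matches zero or more of the literal 'v' (lazy), then one or more of a literal 'l'; then one or more of a non-digit (captured as 'head').
`re.fullmatch` is like wrapping the pattern in `^…$` (in single-line mode).
The match spans [0:15] → 'vlrzhzrrivvvll '.
Captured: group 1 = 'rzhzrrivvvll '.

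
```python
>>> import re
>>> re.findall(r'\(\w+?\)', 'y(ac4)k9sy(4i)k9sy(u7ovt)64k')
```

Scanning left to right: at [1:6] → '(ac4)'; at [10:14] → '(4i)'; at [18:25] → '(u7ovt)'.
No capturing groups, so `findall` returns the 3 full match strings.

['(ac4)', '(4i)', '(u7ovt)']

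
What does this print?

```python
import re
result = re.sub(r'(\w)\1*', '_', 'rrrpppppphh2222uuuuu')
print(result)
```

_____

The backreference `\1` re-matches whatever the first group consumed, character for character.
Matches: at [0:3] → 'rrr'; at [3:9] → 'pppppp'; at [9:11] → 'hh'; at [11:15] → '2222'; at [15:20] → 'uuuuu'.
Every occurrence is swapped for '_'.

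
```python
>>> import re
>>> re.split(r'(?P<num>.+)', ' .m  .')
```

['', ' .m  .', '']

Pattern: one or more of any character (captured as 'num').
The group in the pattern means `split` returns the separators' captures alongside the pieces.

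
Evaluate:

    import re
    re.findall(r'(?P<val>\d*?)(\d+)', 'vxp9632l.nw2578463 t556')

Pattern: zero or more of a digit (lazy) (captured as 'val'); then one or more of a digit (captured).
Because the quantifier is non-greedy, it stops expanding at the earliest point where the rest of the pattern can succeed.
Matches: at [3:7] match '9632', groups = ('', '9632'); at [11:18] match '2578463', groups = ('', '2578463'); at [20:23] match '556', groups = ('', '556').
With 2 capturing groups, `findall` returns a 2-tuple per match.

[('', '9632'), ('', '2578463'), ('', '556')]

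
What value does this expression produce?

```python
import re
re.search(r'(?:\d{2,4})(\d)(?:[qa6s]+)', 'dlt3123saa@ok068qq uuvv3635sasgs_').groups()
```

('3',)

Pattern: 2 to 4 of a digit (non-capturing group); then a digit (captured); then one or more of one of [qa6s] (non-capturing group).
`re.search` tries every starting position until one works.
The match spans [3:10] → '3123saa'.
Captured: group 1 = '3'.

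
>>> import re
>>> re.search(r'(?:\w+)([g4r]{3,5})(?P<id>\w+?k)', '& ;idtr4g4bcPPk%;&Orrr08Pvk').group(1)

'4g4'

The pattern matches one or more of a word character (non-capturing group); then 3 to 5 of one of [g4r] (captured); then one or more of a word character (lazy), then a literal 'k' (captured as 'id').
Unlike `match`, `search` isn't anchored — it looks for the pattern anywhere in the string.
The match spans [3:15] → 'idtr4g4bcPPk'.
Captured: group 1 = '4g4', group 2 = 'bcPPk'.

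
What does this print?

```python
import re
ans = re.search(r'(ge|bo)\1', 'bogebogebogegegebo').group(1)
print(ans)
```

`\1` is not a pattern — it's the concrete string captured by group 1, re-applied verbatim.
Unlike `match`, `search` isn't anchored — it looks for the pattern anywhere in the string.
The match spans [10:14] → 'gege'.
Captured: group 1 = 'ge'.

ge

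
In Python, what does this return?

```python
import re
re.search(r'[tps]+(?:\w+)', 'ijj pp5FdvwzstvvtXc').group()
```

Pattern: one or more of one of [tps]; then one or more of a word character (non-capturing group).
`re.search` scans for the first position where the pattern succeeds.
The match spans [4:19] → 'pp5FdvwzstvvtXc'.

'pp5FdvwzstvvtXc'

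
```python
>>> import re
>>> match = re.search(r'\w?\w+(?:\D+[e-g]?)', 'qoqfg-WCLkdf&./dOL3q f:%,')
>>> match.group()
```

This matches optionally a word character; then one or more of a word character; then one or more of a non-digit, then optionally a character in [e-g] (non-capturing group).
The match spans [0:18] → 'qoqfg-WCLkdf&./dOL'.

'qoqfg-WCLkdf&./dOL'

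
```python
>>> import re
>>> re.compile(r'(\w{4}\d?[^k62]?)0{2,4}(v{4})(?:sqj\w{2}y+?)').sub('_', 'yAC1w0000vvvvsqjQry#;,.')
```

Every occurrence is swapped for '_'.

'_#;,.'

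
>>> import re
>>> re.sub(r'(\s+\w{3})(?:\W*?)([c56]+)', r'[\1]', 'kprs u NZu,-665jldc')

This matches one or more of whitespace, then exactly 3 of a word character (captured); then zero or more of a non-word character (lazy) (non-capturing group); then one or more of one of [c56] (captured).
Matches: at [6:15] → ' NZu,-665'.
Each match is replaced using the text its own group 1 captured.

'kprs u[ NZu]jldc'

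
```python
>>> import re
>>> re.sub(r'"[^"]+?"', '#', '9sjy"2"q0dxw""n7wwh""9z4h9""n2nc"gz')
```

'9sjy#q0dxw"###gz'

Matches: at [4:7] → '"2"'; at [13:20] → '"n7wwh"'; at [20:27] → '"9z4h9"'; at [27:33] → '"n2nc"'.
Every occurrence is swapped for '#'.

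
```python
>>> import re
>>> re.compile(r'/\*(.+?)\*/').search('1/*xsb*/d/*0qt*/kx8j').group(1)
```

Because the quantifier is non-greedy, it stops expanding at the earliest point where the rest of the pattern can succeed.
`re.search` scans for the first position where the pattern succeeds.
The match spans [1:8] → '/*xsb*/'.
Captured: group 1 = 'xsb'.

'xsb'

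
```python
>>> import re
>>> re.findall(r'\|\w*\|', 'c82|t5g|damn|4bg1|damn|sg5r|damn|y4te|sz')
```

Scanning left to right: at [3:8] → '|t5g|'; at [12:18] → '|4bg1|'; at [22:28] → '|sg5r|'; at [32:38] → '|y4te|'.
Since nothing is captured, `findall` lists the 4 matched substrings directly.

['|t5g|', '|4bg1|', '|sg5r|', '|y4te|']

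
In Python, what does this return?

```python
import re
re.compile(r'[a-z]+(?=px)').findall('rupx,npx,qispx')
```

['ru', 'n', 'qis']

The positive lookaround only admits positions where the adjacent text matches; those characters stay outside the span.
Matches: at [0:2] → 'ru'; at [5:6] → 'n'; at [9:12] → 'qis'.
`findall` yields the raw match text (3 of them) because the pattern has no groups.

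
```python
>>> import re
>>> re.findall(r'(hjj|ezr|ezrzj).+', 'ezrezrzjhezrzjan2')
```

['ezr']

One capturing group, so `findall` returns just the captured substring from the one match — 1 in all.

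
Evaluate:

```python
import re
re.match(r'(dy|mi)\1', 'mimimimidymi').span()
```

`re.match` won't scan ahead — the pattern has to work from the very first character.
The match spans [0:4] → 'mimi'.

(0, 4)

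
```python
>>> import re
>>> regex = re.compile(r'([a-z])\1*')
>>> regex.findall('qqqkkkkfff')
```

['q', 'k', 'f']

`\1` has to match the exact text group 1 already captured.
`findall` collects group 1 from each match (3 total).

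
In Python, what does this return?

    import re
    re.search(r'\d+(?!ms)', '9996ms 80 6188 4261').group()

'999'

The negative lookahead/lookbehind blocks any match where the forbidden context is present.
`re.search` tries every starting position until one works.
The match spans [0:3] → '999'.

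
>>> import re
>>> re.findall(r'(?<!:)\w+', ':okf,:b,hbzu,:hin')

['kf', 'hbzu', 'in']

The negative lookaround is zero-width — it rules out positions where the adjacent text would match, without consuming anything.
`findall` yields the raw match text (3 of them) because the pattern has no groups.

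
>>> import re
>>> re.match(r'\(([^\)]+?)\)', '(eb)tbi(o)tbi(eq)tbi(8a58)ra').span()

`match` is anchored at position 0; if the pattern doesn't fit there, it returns None.
The match spans [0:4] → '(eb)'.
Captured: group 1 = 'eb'.

(0, 4)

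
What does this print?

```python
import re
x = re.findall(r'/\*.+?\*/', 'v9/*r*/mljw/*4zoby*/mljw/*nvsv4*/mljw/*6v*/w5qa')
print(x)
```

['/*r*/', '/*4zoby*/', '/*nvsv4*/', '/*6v*/']

Lazy quantifiers expand one character at a time until the remainder of the pattern can match.
Scanning left to right: at [2:7] → '/*r*/'; at [11:20] → '/*4zoby*/'; at [24:33] → '/*nvsv4*/'; at [37:43] → '/*6v*/'.
`findall` yields the raw match text (4 of them) because the pattern has no groups.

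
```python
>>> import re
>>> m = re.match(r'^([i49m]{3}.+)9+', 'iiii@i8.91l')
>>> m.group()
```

Pattern: anchored at the start of the string; then exactly 3 of one of [i49m], then one or more of any character (captured); then one or more of a literal '9'.
`re.match` only tries the pattern at the start of the string.
The match spans [0:9] → 'iiii@i8.9'.
Captured: group 1 = 'iiii@i8.'.

'iiii@i8.9'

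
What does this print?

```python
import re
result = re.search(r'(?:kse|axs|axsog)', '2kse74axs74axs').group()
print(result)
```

kse

`re.search` scans for the first position where the pattern succeeds.
The match spans [1:4] → 'kse'.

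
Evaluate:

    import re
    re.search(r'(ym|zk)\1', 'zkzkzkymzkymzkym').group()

'zkzk'

A backreference is literal: `\1` must see the identical characters the first group matched.
`re.search` scans for the first position where the pattern succeeds.
The match spans [0:4] → 'zkzk'.
Captured: group 1 = 'zk'.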